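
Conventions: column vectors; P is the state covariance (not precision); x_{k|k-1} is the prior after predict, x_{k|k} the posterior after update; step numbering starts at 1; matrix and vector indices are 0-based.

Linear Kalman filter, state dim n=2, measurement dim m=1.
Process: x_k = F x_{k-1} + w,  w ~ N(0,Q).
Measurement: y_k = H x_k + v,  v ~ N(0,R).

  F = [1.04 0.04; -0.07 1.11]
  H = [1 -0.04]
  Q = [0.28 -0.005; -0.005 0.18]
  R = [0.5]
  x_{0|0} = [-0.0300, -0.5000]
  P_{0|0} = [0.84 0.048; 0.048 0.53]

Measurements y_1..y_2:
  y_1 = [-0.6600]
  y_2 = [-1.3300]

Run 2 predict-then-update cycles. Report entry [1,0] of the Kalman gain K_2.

step 1: x^-=[-0.0512, -0.5529]  P^-=[1.1934 0.0127; 0.0127 0.8297]  S=[1.6937]  K=[0.7043; -0.0121]  nu=[-0.6309]  x^+=[-0.4956, -0.5453]  P^+=[0.3532 0.0271; 0.0271 0.8294]
step 2: x^-=[-0.5372, -0.5705]  P^-=[0.6656 0.0373; 0.0373 1.1994]  S=[1.1646]  K=[0.5703; -0.0091]  nu=[-0.8156]  x^+=[-1.0023, -0.5631]  P^+=[0.2869 0.0434; 0.0434 1.1993]

K[1,0] = -0.0091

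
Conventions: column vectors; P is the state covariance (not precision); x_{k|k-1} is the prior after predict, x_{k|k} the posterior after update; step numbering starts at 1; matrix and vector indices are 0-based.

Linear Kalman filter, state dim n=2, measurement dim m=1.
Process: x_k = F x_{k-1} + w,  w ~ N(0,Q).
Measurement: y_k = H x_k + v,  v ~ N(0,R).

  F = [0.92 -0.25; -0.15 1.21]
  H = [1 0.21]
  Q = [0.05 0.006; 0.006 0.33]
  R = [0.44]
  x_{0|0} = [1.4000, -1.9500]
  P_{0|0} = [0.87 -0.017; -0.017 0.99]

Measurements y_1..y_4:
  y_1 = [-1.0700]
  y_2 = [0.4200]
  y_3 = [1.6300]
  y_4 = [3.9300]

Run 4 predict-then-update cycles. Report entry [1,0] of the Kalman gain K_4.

step 1: x^-=[1.7755, -2.5695]  P^-=[0.8561 -0.4331; -0.4331 1.8052]  S=[1.1938]  K=[0.6409; -0.0452]  nu=[-2.3059]  x^+=[0.2976, -2.4652]  P^+=[0.3657 -0.3985; -0.3985 1.8028]
step 2: x^-=[0.8901, -3.0275]  P^-=[0.6555 -1.0483; -1.0483 3.1223]  S=[0.7929]  K=[0.5491; -0.4952]  nu=[0.1657]  x^+=[0.9811, -3.1096]  P^+=[0.4165 -0.8327; -0.8327 2.9279]
step 3: x^-=[1.6800, -3.9097]  P^-=[0.9685 -1.8954; -1.8954 4.9283]  S=[0.8298]  K=[0.6875; -1.0369]  nu=[0.7711]  x^+=[2.2101, -4.7093]  P^+=[0.5763 -1.3038; -1.3038 4.0361]
step 4: x^-=[3.2106, -6.0297]  P^-=[1.3898 -2.7948; -2.7948 6.7256]  S=[0.9526]  K=[0.8429; -1.4512]  nu=[1.9856]  x^+=[4.8842, -8.9113]  P^+=[0.7131 -1.6296; -1.6296 4.7194]

K[1,0] = -1.4512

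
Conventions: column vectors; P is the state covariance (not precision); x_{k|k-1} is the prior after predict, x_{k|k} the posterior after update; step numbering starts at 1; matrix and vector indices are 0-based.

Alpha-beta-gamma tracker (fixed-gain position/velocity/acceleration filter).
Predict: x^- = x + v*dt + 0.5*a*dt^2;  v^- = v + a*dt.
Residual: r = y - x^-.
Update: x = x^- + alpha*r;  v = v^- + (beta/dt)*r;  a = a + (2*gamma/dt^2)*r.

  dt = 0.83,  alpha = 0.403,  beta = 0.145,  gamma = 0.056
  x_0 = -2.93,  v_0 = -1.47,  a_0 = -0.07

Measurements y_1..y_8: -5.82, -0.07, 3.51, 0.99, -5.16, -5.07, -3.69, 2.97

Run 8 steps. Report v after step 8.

step 1: x_pred=-4.1742  r=-1.6458  x^+=-4.8375  v^+=-1.8156  a^+=-0.3376
step 2: x_pred=-6.4607  r=6.3907  x^+=-3.8852  v^+=-0.9794  a^+=0.7014
step 3: x_pred=-4.4565  r=7.9665  x^+=-1.2460  v^+=0.9946  a^+=1.9966
step 4: x_pred=0.2672  r=0.7228  x^+=0.5585  v^+=2.7780  a^+=2.1141
step 5: x_pred=3.5924  r=-8.7524  x^+=0.0652  v^+=3.0037  a^+=0.6912
step 6: x_pred=2.7963  r=-7.8663  x^+=-0.3738  v^+=2.2031  a^+=-0.5877
step 7: x_pred=1.2523  r=-4.9423  x^+=-0.7394  v^+=0.8519  a^+=-1.3913
step 8: x_pred=-0.5116  r=3.4816  x^+=0.8915  v^+=0.3053  a^+=-0.8252

v_post = 0.3053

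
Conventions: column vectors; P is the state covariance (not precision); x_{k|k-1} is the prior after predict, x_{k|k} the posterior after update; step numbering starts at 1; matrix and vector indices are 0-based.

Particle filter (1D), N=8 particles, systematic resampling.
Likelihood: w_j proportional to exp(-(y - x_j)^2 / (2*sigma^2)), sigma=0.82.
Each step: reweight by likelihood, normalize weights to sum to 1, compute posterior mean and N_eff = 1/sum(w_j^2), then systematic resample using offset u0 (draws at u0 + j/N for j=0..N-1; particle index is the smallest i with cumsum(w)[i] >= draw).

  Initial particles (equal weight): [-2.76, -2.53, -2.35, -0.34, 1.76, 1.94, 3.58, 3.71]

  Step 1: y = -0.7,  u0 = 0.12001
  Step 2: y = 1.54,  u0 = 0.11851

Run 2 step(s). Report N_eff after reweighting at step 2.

N_eff = 2.0317

step 1: w=[0.0360, 0.0701, 0.1117, 0.7680, 0.0094, 0.0047, 0.0000, 0.0000]  mean=-0.7747  Neff=1.6430  idx=[2, 3, 3, 3, 3, 3, 3, 4]
step 2: w=[0.0000, 0.0517, 0.0517, 0.0517, 0.0517, 0.0517, 0.0517, 0.6901]  mean=1.1091  Neff=2.0317  idx=[3, 5, 7, 7, 7, 7, 7, 7]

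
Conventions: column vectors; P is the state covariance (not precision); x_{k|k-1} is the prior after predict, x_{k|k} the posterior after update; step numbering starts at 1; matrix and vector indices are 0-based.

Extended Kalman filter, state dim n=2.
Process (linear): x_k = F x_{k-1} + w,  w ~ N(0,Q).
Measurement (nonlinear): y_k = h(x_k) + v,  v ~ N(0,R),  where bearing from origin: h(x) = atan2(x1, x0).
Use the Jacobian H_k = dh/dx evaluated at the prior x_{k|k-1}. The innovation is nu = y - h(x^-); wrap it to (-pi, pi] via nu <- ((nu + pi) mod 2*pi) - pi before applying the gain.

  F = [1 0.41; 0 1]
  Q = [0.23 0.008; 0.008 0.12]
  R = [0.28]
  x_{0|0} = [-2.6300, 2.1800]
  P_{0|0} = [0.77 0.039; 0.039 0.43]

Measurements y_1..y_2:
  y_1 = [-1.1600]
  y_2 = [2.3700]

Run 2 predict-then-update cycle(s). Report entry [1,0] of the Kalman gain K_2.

K[1,0] = -0.4927

step 1: x^-=[-1.7362, 2.1800]  P^-=[1.1043 0.2233; 0.2233 0.5500]  H_jac=[-0.2807 -0.2235]  S=[0.4225]  K=[-0.8517; -0.4393]  nu=[2.8798]  x^+=[-4.1891, 0.9148]  P^+=[0.7978 0.0652; 0.0652 0.4684]
step 2: x^-=[-3.8140, 0.9148]  P^-=[1.1600 0.2653; 0.2653 0.5884]  H_jac=[-0.0595 -0.2479]  S=[0.3281]  K=[-0.4107; -0.4927]  nu=[-0.5362]  x^+=[-3.5938, 1.1790]  P^+=[1.1046 0.1989; 0.1989 0.5088]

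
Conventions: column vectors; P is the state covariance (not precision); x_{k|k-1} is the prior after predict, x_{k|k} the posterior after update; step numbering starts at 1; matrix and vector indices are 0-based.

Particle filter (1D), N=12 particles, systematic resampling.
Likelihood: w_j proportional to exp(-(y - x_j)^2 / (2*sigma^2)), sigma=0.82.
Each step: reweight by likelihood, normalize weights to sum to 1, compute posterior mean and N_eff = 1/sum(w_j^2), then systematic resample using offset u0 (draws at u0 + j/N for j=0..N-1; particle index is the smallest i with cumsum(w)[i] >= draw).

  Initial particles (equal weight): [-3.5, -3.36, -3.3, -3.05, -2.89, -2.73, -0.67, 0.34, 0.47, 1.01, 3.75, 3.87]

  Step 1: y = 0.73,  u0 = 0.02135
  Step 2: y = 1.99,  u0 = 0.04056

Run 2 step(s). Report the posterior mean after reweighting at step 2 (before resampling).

post_mean = 0.7944

step 1: w=[0.0000, 0.0000, 0.0000, 0.0000, 0.0000, 0.0000, 0.0770, 0.2955, 0.3147, 0.3121, 0.0004, 0.0002]  mean=0.5140  Neff=3.4519  idx=[6, 7, 7, 7, 7, 8, 8, 8, 9, 9, 9, 9]
step 2: w=[0.0017, 0.0436, 0.0436, 0.0436, 0.0436, 0.0592, 0.0592, 0.0592, 0.1616, 0.1616, 0.1616, 0.1616]  mean=0.7944  Neff=8.1599  idx=[1, 3, 5, 6, 8, 8, 9, 9, 10, 10, 11, 11]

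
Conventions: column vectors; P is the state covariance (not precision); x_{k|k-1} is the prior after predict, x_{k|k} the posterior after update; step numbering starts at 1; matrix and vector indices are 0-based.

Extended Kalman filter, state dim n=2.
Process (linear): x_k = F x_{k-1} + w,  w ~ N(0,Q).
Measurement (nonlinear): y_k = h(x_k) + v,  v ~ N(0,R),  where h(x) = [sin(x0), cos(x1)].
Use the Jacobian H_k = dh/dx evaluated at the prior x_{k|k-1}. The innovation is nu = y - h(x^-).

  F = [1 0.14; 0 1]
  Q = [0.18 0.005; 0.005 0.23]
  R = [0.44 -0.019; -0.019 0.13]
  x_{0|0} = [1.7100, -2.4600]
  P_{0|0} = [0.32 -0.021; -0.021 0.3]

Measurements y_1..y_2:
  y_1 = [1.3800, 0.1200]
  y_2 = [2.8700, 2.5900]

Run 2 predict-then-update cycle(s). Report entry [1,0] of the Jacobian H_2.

H_jac[1,0] = 0.0000

step 1: x^-=[1.3656, -2.4600]  P^-=[0.5000 0.0260; 0.0260 0.5300]  H_jac=[0.2038 0.0000; 0.0000 0.6300]  S=[0.4608 -0.0157; -0.0157 0.3404]  K=[0.2231 0.0584; 0.0449 0.9831]  nu=[0.4010, 0.8966]  x^+=[1.5074, -1.5606]  P^+=[0.4763 0.0053; 0.0053 0.2015]
step 2: x^-=[1.2889, -1.5606]  P^-=[0.6618 0.0385; 0.0385 0.4315]  H_jac=[0.2782 0.0000; 0.0000 0.9999]  S=[0.4912 -0.0083; -0.0083 0.5614]  K=[0.3760 0.0742; 0.0348 0.7690]  nu=[1.9095, 2.5798]  x^+=[2.1982, 0.4897]  P^+=[0.5897 0.0025; 0.0025 0.0993]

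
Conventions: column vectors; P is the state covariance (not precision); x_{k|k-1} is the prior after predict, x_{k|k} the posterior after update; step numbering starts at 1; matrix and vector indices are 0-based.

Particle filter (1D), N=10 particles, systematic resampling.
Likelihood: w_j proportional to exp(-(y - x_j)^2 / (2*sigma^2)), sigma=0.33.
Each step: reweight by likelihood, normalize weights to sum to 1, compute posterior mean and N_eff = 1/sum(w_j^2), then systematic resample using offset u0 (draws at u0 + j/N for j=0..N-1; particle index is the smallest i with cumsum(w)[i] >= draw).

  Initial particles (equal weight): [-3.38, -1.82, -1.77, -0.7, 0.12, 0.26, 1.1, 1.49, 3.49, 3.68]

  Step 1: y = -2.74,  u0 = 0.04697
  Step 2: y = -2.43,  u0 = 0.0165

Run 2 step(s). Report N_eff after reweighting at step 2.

N_eff = 3.6994

step 1: w=[0.8185, 0.1102, 0.0714, 0.0000, 0.0000, 0.0000, 0.0000, 0.0000, 0.0000, 0.0000]  mean=-3.0932  Neff=1.4554  idx=[0, 0, 0, 0, 0, 0, 0, 0, 1, 2]
step 2: w=[0.0358, 0.0358, 0.0358, 0.0358, 0.0358, 0.0358, 0.0358, 0.0358, 0.4085, 0.3052]  mean=-2.2513  Neff=3.6994  idx=[0, 3, 6, 8, 8, 8, 8, 9, 9, 9]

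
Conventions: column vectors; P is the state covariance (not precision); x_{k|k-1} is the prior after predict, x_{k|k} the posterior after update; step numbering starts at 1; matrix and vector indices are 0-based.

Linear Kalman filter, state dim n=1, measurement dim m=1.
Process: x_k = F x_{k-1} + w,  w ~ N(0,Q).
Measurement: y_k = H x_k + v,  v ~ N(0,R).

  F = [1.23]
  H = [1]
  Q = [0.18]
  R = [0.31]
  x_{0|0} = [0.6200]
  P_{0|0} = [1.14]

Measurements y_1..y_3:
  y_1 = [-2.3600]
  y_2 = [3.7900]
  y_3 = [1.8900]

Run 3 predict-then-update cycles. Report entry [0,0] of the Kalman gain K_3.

step 1: x^-=[0.7626]  P^-=[1.9047]  S=[2.2147]  K=[0.8600]  nu=[-3.1226]  x^+=[-1.9229]  P^+=[0.2666]
step 2: x^-=[-2.3652]  P^-=[0.5834]  S=[0.8934]  K=[0.6530]  nu=[6.1552]  x^+=[1.6541]  P^+=[0.2024]
step 3: x^-=[2.0345]  P^-=[0.4863]  S=[0.7963]  K=[0.6107]  nu=[-0.1445]  x^+=[1.9463]  P^+=[0.1893]

K[0,0] = 0.6107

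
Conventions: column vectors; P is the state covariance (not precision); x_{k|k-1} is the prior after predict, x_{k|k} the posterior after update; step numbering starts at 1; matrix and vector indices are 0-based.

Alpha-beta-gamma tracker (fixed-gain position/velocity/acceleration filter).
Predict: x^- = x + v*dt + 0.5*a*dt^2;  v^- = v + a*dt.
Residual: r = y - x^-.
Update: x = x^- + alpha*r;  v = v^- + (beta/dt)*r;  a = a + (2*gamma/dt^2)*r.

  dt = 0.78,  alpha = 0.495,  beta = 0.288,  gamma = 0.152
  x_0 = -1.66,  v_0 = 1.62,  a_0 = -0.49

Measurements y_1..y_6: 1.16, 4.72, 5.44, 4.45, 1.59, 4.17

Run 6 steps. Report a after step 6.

a_post = -4.8448

step 1: x_pred=-0.5455  r=1.7055  x^+=0.2987  v^+=1.8675  a^+=0.3622
step 2: x_pred=1.8656  r=2.8544  x^+=3.2785  v^+=3.2039  a^+=1.7884
step 3: x_pred=6.3216  r=-0.8816  x^+=5.8852  v^+=4.2734  a^+=1.3479
step 4: x_pred=9.6285  r=-5.1785  x^+=7.0652  v^+=3.4127  a^+=-1.2396
step 5: x_pred=9.3500  r=-7.7600  x^+=5.5088  v^+=-0.4194  a^+=-5.1171
step 6: x_pred=3.6250  r=0.5450  x^+=3.8948  v^+=-4.2095  a^+=-4.8448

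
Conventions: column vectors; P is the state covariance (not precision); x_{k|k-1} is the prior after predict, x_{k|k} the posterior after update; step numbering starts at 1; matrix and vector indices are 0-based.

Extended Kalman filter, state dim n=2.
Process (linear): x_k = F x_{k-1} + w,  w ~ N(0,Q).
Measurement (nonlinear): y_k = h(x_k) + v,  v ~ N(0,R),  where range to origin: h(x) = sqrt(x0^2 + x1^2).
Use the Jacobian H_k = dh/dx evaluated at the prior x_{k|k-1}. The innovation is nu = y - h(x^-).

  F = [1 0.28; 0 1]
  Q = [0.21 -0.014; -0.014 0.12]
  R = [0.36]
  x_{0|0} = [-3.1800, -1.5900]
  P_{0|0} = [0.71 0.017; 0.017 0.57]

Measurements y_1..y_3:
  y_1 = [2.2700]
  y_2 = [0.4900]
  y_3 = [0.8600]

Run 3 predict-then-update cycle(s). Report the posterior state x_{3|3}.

step 1: x^-=[-3.6252, -1.5900]  P^-=[0.9742 0.1626; 0.1626 0.6900]  H_jac=[-0.9158 -0.4017]  S=[1.4080]  K=[-0.6800; -0.3026]  nu=[-1.6886]  x^+=[-2.4769, -1.0790]  P^+=[0.3231 -0.1271; -0.1271 0.5611]
step 2: x^-=[-2.7790, -1.0790]  P^-=[0.5059 0.0160; 0.0160 0.6811]  H_jac=[-0.9322 -0.3620]  S=[0.8996]  K=[-0.5306; -0.2906]  nu=[-2.4912]  x^+=[-1.4572, -0.3552]  P^+=[0.2526 -0.1227; -0.1227 0.6051]
step 3: x^-=[-1.5566, -0.3552]  P^-=[0.4413 0.0327; 0.0327 0.7251]  H_jac=[-0.9749 -0.2225]  S=[0.8295]  K=[-0.5274; -0.2329]  nu=[-0.7366]  x^+=[-1.1681, -0.1836]  P^+=[0.2105 -0.0692; -0.0692 0.6801]

x_post = [-1.1681, -0.1836]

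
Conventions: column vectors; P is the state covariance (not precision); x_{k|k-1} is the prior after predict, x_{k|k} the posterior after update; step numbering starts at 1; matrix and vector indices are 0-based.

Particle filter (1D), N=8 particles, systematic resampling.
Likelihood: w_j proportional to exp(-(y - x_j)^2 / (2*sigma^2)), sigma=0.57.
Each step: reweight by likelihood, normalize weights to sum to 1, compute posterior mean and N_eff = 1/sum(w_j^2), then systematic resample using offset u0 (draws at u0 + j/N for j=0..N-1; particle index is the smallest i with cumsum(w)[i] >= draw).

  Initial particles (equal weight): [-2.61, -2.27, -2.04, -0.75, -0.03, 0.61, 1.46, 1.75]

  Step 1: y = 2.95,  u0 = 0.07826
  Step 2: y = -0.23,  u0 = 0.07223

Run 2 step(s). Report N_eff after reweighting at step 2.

step 1: w=[0.0000, 0.0000, 0.0000, 0.0000, 0.0000, 0.0015, 0.2310, 0.7674]  mean=1.6812  Neff=1.5569  idx=[6, 6, 7, 7, 7, 7, 7, 7]
step 2: w=[0.3158, 0.3158, 0.0614, 0.0614, 0.0614, 0.0614, 0.0614, 0.0614]  mean=1.5668  Neff=4.5024  idx=[0, 0, 1, 1, 1, 3, 5, 7]

N_eff = 4.5024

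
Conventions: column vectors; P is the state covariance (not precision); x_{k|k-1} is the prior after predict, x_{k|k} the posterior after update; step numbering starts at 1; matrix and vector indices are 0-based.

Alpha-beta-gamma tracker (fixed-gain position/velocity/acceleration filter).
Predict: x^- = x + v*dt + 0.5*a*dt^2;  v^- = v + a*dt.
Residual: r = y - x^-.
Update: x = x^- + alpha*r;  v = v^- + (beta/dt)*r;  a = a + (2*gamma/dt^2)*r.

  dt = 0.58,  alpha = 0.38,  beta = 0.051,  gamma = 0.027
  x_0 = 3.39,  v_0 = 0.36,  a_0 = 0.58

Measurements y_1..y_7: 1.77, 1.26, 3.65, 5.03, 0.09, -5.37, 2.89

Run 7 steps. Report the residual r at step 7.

resid = 3.5711

step 1: x_pred=3.6964  r=-1.9264  x^+=2.9643  v^+=0.5270  a^+=0.2708
step 2: x_pred=3.3156  r=-2.0556  x^+=2.5344  v^+=0.5033  a^+=-0.0592
step 3: x_pred=2.8164  r=0.8336  x^+=3.1332  v^+=0.5423  a^+=0.0746
step 4: x_pred=3.4603  r=1.5697  x^+=4.0568  v^+=0.7236  a^+=0.3266
step 5: x_pred=4.5314  r=-4.4414  x^+=2.8437  v^+=0.5225  a^+=-0.3863
step 6: x_pred=3.0817  r=-8.4517  x^+=-0.1299  v^+=-0.4448  a^+=-1.7430
step 7: x_pred=-0.6811  r=3.5711  x^+=0.6759  v^+=-1.1417  a^+=-1.1698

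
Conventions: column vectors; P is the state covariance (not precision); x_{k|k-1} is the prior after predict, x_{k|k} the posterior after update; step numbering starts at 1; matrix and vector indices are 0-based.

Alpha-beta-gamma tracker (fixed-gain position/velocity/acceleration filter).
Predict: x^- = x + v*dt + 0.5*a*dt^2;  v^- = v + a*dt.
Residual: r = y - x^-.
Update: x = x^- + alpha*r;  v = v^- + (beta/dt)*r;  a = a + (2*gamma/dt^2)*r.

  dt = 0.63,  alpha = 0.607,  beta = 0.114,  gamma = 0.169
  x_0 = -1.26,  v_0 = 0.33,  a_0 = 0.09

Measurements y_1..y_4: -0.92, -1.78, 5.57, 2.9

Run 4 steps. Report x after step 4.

x_post = 3.5560

step 1: x_pred=-1.0342  r=0.1142  x^+=-0.9649  v^+=0.4074  a^+=0.1873
step 2: x_pred=-0.6711  r=-1.1089  x^+=-1.3442  v^+=0.3247  a^+=-0.7571
step 3: x_pred=-1.2899  r=6.8599  x^+=2.8741  v^+=1.0891  a^+=5.0848
step 4: x_pred=4.5693  r=-1.6693  x^+=3.5560  v^+=3.9904  a^+=3.6633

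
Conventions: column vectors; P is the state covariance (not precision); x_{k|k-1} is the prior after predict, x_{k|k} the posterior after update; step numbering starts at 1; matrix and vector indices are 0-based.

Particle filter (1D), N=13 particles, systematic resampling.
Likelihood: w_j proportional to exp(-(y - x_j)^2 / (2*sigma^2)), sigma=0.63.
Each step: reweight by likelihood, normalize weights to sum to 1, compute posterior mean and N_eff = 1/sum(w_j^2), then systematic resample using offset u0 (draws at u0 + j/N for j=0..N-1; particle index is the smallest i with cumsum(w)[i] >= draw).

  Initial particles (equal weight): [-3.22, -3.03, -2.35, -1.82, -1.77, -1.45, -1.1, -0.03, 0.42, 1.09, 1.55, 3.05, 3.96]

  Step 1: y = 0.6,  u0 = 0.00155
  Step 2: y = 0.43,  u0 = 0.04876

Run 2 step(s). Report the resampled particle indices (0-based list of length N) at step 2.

step 1: w=[0.0000, 0.0000, 0.0000, 0.0002, 0.0003, 0.0019, 0.0099, 0.2281, 0.3610, 0.2779, 0.1206, 0.0002, 0.0000]  mean=0.6206  Neff=3.6475  idx=[5, 7, 7, 7, 8, 8, 8, 8, 9, 9, 9, 9, 10]
step 2: w=[0.0013, 0.0868, 0.0868, 0.0868, 0.1133, 0.1133, 0.1133, 0.1133, 0.0655, 0.0655, 0.0655, 0.0655, 0.0233]  mean=0.5021  Neff=10.9147  idx=[1, 2, 3, 4, 4, 5, 6, 6, 7, 8, 9, 10, 11]

resampled_idx = [1, 2, 3, 4, 4, 5, 6, 6, 7, 8, 9, 10, 11]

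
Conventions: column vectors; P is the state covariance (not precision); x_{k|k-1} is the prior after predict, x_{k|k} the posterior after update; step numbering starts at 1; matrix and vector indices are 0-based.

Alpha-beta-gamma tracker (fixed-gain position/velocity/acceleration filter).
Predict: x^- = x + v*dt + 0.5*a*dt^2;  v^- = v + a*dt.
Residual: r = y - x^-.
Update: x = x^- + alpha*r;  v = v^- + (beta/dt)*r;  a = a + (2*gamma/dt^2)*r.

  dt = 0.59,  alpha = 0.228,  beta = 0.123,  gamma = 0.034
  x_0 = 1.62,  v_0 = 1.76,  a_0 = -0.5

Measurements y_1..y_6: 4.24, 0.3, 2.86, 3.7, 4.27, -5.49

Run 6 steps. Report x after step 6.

step 1: x_pred=2.5714  r=1.6686  x^+=2.9518  v^+=1.8129  a^+=-0.1740
step 2: x_pred=3.9911  r=-3.6911  x^+=3.1495  v^+=0.9407  a^+=-0.8951
step 3: x_pred=3.5488  r=-0.6888  x^+=3.3917  v^+=0.2690  a^+=-1.0296
step 4: x_pred=3.3712  r=0.3288  x^+=3.4462  v^+=-0.2700  a^+=-0.9654
step 5: x_pred=3.1189  r=1.1511  x^+=3.3813  v^+=-0.5996  a^+=-0.7405
step 6: x_pred=2.8987  r=-8.3887  x^+=0.9861  v^+=-2.7853  a^+=-2.3792

x_post = 0.9861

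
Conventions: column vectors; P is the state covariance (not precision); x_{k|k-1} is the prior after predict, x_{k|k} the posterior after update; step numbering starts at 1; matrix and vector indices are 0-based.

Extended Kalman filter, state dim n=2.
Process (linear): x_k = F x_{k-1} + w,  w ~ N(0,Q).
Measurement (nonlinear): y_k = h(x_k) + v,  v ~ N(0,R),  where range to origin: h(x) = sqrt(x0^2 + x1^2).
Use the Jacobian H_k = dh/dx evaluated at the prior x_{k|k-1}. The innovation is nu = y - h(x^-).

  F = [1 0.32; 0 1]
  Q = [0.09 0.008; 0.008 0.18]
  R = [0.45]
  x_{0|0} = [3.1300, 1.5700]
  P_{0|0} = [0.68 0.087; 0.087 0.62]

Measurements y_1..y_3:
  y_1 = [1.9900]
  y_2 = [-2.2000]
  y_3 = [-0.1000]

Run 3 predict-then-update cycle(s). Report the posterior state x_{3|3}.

step 1: x^-=[3.6324, 1.5700]  P^-=[0.8892 0.2934; 0.2934 0.8000]  H_jac=[0.9179 0.3967]  S=[1.5388]  K=[0.6060; 0.3813]  nu=[-1.9672]  x^+=[2.4402, 0.8200]  P^+=[0.3240 -0.0622; -0.0622 0.5763]
step 2: x^-=[2.7026, 0.8200]  P^-=[0.4332 0.1302; 0.1302 0.7563]  H_jac=[0.9569 0.2903]  S=[0.9828]  K=[0.4603; 0.3502]  nu=[-5.0243]  x^+=[0.3901, -0.9397]  P^+=[0.2250 -0.0282; -0.0282 0.6357]
step 3: x^-=[0.0894, -0.9397]  P^-=[0.3621 0.1833; 0.1833 0.8157]  H_jac=[0.0947 -0.9955]  S=[1.2271]  K=[-0.1207; -0.6476]  nu=[-1.0439]  x^+=[0.2154, -0.2636]  P^+=[0.3442 0.0873; 0.0873 0.3011]

x_post = [0.2154, -0.2636]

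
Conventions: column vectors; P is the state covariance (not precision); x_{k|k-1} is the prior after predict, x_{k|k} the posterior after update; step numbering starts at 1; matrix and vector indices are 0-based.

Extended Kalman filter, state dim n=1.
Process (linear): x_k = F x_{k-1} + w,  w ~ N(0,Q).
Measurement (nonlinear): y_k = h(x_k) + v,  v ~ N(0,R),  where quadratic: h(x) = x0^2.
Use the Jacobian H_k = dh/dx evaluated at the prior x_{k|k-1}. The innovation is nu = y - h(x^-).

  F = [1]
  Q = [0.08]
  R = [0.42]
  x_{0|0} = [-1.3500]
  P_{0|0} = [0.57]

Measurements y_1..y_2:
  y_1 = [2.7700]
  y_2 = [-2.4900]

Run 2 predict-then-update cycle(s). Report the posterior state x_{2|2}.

x_post = [-0.4398]

step 1: x^-=[-1.3500]  P^-=[0.6500]  H_jac=[-2.7000]  S=[5.1585]  K=[-0.3402]  nu=[0.9475]  x^+=[-1.6724]  P^+=[0.0529]
step 2: x^-=[-1.6724]  P^-=[0.1329]  H_jac=[-3.3447]  S=[1.9070]  K=[-0.2331]  nu=[-5.2868]  x^+=[-0.4398]  P^+=[0.0293]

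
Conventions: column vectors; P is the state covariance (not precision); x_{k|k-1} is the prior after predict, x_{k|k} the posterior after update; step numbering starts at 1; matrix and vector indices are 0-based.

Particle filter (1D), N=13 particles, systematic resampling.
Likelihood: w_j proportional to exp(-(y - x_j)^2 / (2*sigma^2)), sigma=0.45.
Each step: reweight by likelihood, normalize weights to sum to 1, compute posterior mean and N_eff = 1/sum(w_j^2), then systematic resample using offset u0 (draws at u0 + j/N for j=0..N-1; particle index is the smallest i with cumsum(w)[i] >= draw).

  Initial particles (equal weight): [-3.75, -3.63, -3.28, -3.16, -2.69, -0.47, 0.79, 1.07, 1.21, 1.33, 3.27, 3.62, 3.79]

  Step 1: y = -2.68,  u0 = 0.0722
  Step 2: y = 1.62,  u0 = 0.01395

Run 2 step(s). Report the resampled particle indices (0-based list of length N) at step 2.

resampled_idx = [6, 6, 7, 7, 8, 8, 9, 9, 10, 10, 11, 12, 12]

step 1: w=[0.0276, 0.0502, 0.1918, 0.2641, 0.4663, 0.0000, 0.0000, 0.0000, 0.0000, 0.0000, 0.0000, 0.0000, 0.0000]  mean=-3.0037  Neff=3.0558  idx=[1, 2, 2, 3, 3, 3, 4, 4, 4, 4, 4, 4, 4]
step 2: w=[0.0000, 0.0000, 0.0000, 0.0000, 0.0000, 0.0000, 0.1429, 0.1429, 0.1429, 0.1429, 0.1429, 0.1429, 0.1429]  mean=-2.6900  Neff=7.0002  idx=[6, 6, 7, 7, 8, 8, 9, 9, 10, 10, 11, 12, 12]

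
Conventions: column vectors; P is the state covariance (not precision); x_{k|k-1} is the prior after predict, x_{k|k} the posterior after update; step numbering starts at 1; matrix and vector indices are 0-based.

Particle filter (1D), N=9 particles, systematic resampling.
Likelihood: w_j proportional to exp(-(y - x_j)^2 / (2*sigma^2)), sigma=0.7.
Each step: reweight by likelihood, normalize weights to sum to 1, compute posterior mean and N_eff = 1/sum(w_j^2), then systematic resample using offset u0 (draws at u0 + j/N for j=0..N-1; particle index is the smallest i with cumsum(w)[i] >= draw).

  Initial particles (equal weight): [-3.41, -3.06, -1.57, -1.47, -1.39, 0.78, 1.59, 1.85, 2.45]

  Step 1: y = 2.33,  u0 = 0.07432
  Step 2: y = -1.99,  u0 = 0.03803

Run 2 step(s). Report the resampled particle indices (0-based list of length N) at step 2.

step 1: w=[0.0000, 0.0000, 0.0000, 0.0000, 0.0000, 0.0354, 0.2350, 0.3248, 0.4049]  mean=1.9939  Neff=3.0689  idx=[6, 6, 7, 7, 7, 8, 8, 8, 8]
step 2: w=[0.4128, 0.4128, 0.0577, 0.0577, 0.0577, 0.0004, 0.0004, 0.0004, 0.0004]  mean=1.6362  Neff=2.8508  idx=[0, 0, 0, 0, 1, 1, 1, 1, 3]

resampled_idx = [0, 0, 0, 0, 1, 1, 1, 1, 3]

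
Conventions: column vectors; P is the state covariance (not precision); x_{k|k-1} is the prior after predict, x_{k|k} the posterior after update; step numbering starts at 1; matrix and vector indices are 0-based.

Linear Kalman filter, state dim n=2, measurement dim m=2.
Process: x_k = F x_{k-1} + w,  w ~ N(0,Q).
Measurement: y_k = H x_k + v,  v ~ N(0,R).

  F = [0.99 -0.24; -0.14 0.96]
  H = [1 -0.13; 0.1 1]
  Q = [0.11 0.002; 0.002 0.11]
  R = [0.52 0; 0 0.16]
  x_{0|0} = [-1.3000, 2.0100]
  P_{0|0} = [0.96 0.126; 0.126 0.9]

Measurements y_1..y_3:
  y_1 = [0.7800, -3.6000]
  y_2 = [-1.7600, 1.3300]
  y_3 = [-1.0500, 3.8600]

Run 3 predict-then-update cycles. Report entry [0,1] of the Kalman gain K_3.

K[0,1] = -0.0473

step 1: x^-=[-1.7694, 2.1116]  P^-=[1.0429 -0.2144; -0.2144 0.9244]  S=[1.6342 -0.2275; -0.2275 1.0519]  K=[0.6605 0.0382; -0.0879 0.8394]  nu=[2.8239, -5.5347]  x^+=[-0.1154, -2.7822]  P^+=[0.3398 -0.0279; -0.0279 0.1371]
step 2: x^-=[0.5535, -2.6547]  P^-=[0.4642 -0.1041; -0.1041 0.2505]  S=[1.0155 -0.0889; -0.0889 0.3943]  K=[0.4669 -0.0411; -0.0829 0.5902]  nu=[-2.6586, 3.9294]  x^+=[-0.8490, -0.1153]  P^+=[0.2388 -0.0305; -0.0305 0.0975]
step 3: x^-=[-0.8129, 0.0082]  P^-=[0.3641 -0.0835; -0.0835 0.2127]  S=[0.9094 -0.0737; -0.0737 0.3596]  K=[0.4085 -0.0473; -0.0775 0.5523]  nu=[-0.2361, 3.9331]  x^+=[-1.0953, 2.1988]  P^+=[0.2087 -0.0284; -0.0284 0.0912]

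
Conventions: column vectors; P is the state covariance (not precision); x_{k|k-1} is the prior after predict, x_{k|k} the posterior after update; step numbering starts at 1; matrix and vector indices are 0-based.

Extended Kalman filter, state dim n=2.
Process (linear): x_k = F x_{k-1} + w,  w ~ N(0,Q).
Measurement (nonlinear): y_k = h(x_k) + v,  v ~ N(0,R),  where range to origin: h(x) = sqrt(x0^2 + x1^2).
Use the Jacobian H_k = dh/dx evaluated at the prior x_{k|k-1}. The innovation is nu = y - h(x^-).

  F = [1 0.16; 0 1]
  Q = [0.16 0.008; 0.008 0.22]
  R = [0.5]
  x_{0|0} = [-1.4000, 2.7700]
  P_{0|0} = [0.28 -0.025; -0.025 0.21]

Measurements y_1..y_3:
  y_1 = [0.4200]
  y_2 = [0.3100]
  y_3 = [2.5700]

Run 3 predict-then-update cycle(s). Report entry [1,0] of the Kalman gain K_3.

step 1: x^-=[-0.9568, 2.7700]  P^-=[0.4374 0.0166; 0.0166 0.4300]  H_jac=[-0.3265 0.9452]  S=[0.9205]  K=[-0.1381; 0.4356]  nu=[-2.5106]  x^+=[-0.6101, 1.6763]  P^+=[0.4198 0.0720; 0.0720 0.2553]
step 2: x^-=[-0.3419, 1.6763]  P^-=[0.6094 0.1208; 0.1208 0.4753]  H_jac=[-0.1999 0.9798]  S=[0.9333]  K=[-0.0037; 0.4731]  nu=[-1.4008]  x^+=[-0.3368, 1.0136]  P^+=[0.6094 0.1224; 0.1224 0.2664]
step 3: x^-=[-0.1746, 1.0136]  P^-=[0.8154 0.1731; 0.1731 0.4864]  H_jac=[-0.1698 0.9855]  S=[0.9380]  K=[0.0342; 0.4797]  nu=[1.5415]  x^+=[-0.1219, 1.7530]  P^+=[0.8143 0.1577; 0.1577 0.2706]

K[1,0] = 0.4797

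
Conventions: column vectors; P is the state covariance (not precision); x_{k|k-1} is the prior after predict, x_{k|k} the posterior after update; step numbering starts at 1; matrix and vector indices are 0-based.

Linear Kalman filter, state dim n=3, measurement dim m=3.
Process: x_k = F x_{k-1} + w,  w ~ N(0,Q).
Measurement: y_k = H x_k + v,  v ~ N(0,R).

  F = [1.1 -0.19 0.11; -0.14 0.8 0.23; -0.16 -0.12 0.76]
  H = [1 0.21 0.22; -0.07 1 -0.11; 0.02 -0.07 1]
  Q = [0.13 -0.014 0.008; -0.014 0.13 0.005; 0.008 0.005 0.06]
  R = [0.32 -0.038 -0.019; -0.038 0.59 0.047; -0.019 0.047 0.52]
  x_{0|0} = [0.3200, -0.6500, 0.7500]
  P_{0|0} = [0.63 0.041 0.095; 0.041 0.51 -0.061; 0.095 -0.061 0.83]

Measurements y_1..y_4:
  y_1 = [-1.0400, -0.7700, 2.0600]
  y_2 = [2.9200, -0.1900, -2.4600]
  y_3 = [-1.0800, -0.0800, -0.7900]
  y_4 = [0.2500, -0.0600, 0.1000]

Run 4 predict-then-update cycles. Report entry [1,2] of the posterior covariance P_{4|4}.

step 1: x^-=[0.5580, -0.3923, 0.5968]  P^-=[0.9292 -0.1105 0.0613; -0.1105 0.4749 0.0617; 0.0613 0.0617 0.5525]  S=[1.2831 -0.1211 0.1950; -0.1211 1.0790 0.0066; 0.1950 0.0066 1.0693]  K=[0.7155 -0.0883 -0.0480; 0.0421 0.4457 0.0141; 0.0769 0.0024 0.4997]  nu=[-1.6469, -0.2730, 1.4246]  x^+=[-0.6646, -0.5633, 1.1814]  P^+=[0.2594 -0.0692 -0.0527; -0.0692 0.2623 0.0472; -0.0527 0.0472 0.2629]
step 2: x^-=[-0.4941, -0.0858, 1.0718]  P^-=[0.4707 -0.1604 -0.0533; -0.1604 0.3532 0.0742; -0.0533 0.0742 0.2238]  S=[0.7332 -0.1389 0.0060; -0.1389 0.9535 0.0716; 0.0060 0.0716 0.7337]  K=[0.5591 -0.1123 -0.0380; -0.0258 0.3678 0.0274; 0.0204 0.0369 0.2928]  nu=[3.1964, -0.0209, -3.5280]  x^+=[1.4295, -0.2727, 0.1034]  P^+=[0.2106 -0.0795 -0.0455; -0.0795 0.2191 0.0489; -0.0455 0.0489 0.1579]
step 3: x^-=[1.6357, -0.3945, -0.1174]  P^-=[0.4149 -0.1565 -0.0477; -0.1565 0.3214 0.0601; -0.0477 0.0601 0.1588]  S=[0.6756 -0.1398 -0.0064; -0.1398 0.9234 0.0665; -0.0064 0.0665 0.6707]  K=[0.5261 -0.1137 -0.0261; -0.0405 0.3455 0.0167; 0.0091 0.0349 0.2258]  nu=[-2.6070, 0.4161, -0.7329]  x^+=[0.2358, -0.1573, -0.2922]  P^+=[0.1982 -0.0787 -0.0384; -0.0787 0.2052 0.0416; -0.0384 0.0416 0.1225]
step 4: x^-=[0.2572, -0.2261, -0.2409]  P^-=[0.4005 -0.1512 -0.0419; -0.1512 0.3071 0.0496; -0.0419 0.0496 0.1375]  S=[0.6633 -0.1388 -0.0078; -0.1388 0.9104 0.0590; -0.0078 0.0590 0.6510]  K=[0.5184 -0.1115 -0.0196; -0.0439 0.3358 0.0075; 0.0065 0.0289 0.2021]  nu=[0.0933, 0.1576, 0.3199]  x^+=[0.2817, -0.1749, -0.1711]  P^+=[0.1942 -0.0766 -0.0345; -0.0766 0.1987 0.0360; -0.0345 0.0360 0.1095]

P_post[1,2] = 0.0360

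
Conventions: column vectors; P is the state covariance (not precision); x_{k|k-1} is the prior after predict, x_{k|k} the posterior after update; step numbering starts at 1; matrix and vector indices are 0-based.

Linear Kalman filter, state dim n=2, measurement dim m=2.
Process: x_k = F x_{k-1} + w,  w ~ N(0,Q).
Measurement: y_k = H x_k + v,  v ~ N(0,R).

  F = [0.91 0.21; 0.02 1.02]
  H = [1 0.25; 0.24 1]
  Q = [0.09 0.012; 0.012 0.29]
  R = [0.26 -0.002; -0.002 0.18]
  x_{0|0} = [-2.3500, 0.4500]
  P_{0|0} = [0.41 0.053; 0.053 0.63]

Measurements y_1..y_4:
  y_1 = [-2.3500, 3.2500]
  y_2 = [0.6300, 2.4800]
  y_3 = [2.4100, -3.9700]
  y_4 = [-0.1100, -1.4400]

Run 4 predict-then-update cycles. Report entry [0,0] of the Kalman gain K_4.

step 1: x^-=[-2.0440, 0.4120]  P^-=[0.4776 0.2038; 0.2038 0.9478]  S=[0.8987 0.5656; 0.5656 1.2531]  K=[0.5980 -0.0158; -0.0141 0.8018]  nu=[-0.4090, 3.3286]  x^+=[-2.3412, 3.0865]  P^+=[0.1665 -0.0440; -0.0440 0.1549]
step 2: x^-=[-1.4824, 3.1014]  P^-=[0.2179 0.0072; 0.0072 0.4494]  S=[0.5096 0.1703; 0.1703 0.6454]  K=[0.4390 -0.0237; 0.0011 0.6987]  nu=[1.3370, -0.2656]  x^+=[-0.8891, 2.9173]  P^+=[0.1229 -0.0346; -0.0346 0.1341]
step 3: x^-=[-0.1964, 2.9579]  P^-=[0.1844 0.0107; 0.0107 0.4281]  S=[0.4765 0.1606; 0.1606 0.6239]  K=[0.3974 -0.0143; 0.0157 0.6863]  nu=[1.8669, -6.8807]  x^+=[0.6437, -1.7351]  P^+=[0.1108 -0.0300; -0.0300 0.1307]
step 4: x^-=[0.2214, -1.7569]  P^-=[0.1761 0.0141; 0.0141 0.4248]  S=[0.4697 0.1614; 0.1614 0.6217]  K=[0.3857 -0.0095; 0.0213 0.6832]  nu=[0.1079, 0.2638]  x^+=[0.2605, -1.5744]  P^+=[0.1074 -0.0282; -0.0282 0.1297]

K[0,0] = 0.3857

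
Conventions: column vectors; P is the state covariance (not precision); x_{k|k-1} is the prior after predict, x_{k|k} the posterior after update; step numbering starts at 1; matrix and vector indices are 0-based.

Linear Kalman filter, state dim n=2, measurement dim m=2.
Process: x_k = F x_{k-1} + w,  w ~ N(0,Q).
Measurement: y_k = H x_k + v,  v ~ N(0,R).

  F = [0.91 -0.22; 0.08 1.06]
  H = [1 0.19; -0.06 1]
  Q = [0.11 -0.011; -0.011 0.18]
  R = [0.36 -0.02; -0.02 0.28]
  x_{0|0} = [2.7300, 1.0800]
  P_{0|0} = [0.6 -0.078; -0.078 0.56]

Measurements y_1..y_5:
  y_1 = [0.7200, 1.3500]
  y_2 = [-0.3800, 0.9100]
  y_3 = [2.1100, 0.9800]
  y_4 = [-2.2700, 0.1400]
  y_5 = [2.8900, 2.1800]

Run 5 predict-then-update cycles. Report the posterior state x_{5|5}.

x_post = [0.5126, 1.5490]

step 1: x^-=[2.2467, 1.3632]  P^-=[0.6652 -0.1718; -0.1718 0.7998]  S=[0.9888 -0.0778; -0.0778 1.1028]  K=[0.6281 -0.1477; 0.0379 0.7373]  nu=[-1.7857, 0.1216]  x^+=[1.1071, 1.3851]  P^+=[0.2366 -0.0397; -0.0397 0.2033]
step 2: x^-=[0.7028, 1.5568]  P^-=[0.3317 -0.0788; -0.0788 0.4032]  S=[0.6763 -0.0412; -0.0412 0.6938]  K=[0.4613 -0.1149; 0.0327 0.5899]  nu=[-1.3785, -0.6046]  x^+=[0.1363, 1.1551]  P^+=[0.1742 -0.0309; -0.0309 0.1627]
step 3: x^-=[-0.1301, 1.2353]  P^-=[0.2745 -0.0655; -0.0655 0.3586]  S=[0.6226 -0.0331; -0.0331 0.6475]  K=[0.4154 -0.1054; 0.0341 0.5617]  nu=[2.0054, -0.2631]  x^+=[0.7306, 1.1558]  P^+=[0.1570 -0.0284; -0.0284 0.1549]
step 4: x^-=[0.4106, 1.2836]  P^-=[0.2589 -0.0626; -0.0626 0.3502]  S=[0.6078 -0.0309; -0.0309 0.6387]  K=[0.4012 -0.1029; 0.0347 0.5559]  nu=[-2.9245, -1.1190]  x^+=[-0.6476, 0.5599]  P^+=[0.1518 -0.0277; -0.0277 0.1533]
step 5: x^-=[-0.7125, 0.5417]  P^-=[0.2542 -0.0620; -0.0620 0.3485]  S=[0.6032 -0.0303; -0.0303 0.6369]  K=[0.3967 -0.1024; 0.0349 0.5547]  nu=[3.4996, 1.5955]  x^+=[0.5126, 1.5490]  P^+=[0.1501 -0.0276; -0.0276 0.1530]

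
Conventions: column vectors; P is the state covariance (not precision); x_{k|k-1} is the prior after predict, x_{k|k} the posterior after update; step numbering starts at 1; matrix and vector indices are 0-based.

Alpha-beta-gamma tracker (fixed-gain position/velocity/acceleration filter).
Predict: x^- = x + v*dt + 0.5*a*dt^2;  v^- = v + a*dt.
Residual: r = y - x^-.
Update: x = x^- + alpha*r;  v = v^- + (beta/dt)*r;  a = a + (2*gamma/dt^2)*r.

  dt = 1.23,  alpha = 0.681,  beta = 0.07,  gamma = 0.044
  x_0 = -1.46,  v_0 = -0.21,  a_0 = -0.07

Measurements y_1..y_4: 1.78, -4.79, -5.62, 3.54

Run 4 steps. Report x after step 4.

x_post = 0.5360

step 1: x_pred=-1.7713  r=3.5513  x^+=0.6472  v^+=-0.0940  a^+=0.1366
step 2: x_pred=0.6348  r=-5.4248  x^+=-3.0595  v^+=-0.2348  a^+=-0.1790
step 3: x_pred=-3.4836  r=-2.1364  x^+=-4.9385  v^+=-0.5765  a^+=-0.3032
step 4: x_pred=-5.8770  r=9.4170  x^+=0.5360  v^+=-0.4136  a^+=0.2445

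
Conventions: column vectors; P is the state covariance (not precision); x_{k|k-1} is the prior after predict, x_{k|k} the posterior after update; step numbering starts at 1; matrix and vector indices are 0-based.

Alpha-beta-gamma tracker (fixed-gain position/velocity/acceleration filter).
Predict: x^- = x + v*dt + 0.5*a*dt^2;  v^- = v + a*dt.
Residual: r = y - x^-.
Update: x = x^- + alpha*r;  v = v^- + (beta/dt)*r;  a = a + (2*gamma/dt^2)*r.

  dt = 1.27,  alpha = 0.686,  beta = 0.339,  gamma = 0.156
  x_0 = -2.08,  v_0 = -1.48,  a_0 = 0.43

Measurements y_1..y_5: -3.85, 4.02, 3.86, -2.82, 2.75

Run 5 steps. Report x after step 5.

x_post = 3.2203

step 1: x_pred=-3.6128  r=-0.2372  x^+=-3.7755  v^+=-0.9972  a^+=0.3841
step 2: x_pred=-4.7322  r=8.7522  x^+=1.2718  v^+=1.8268  a^+=2.0772
step 3: x_pred=5.2670  r=-1.4070  x^+=4.3018  v^+=4.0893  a^+=1.8050
step 4: x_pred=10.9508  r=-13.7708  x^+=1.5040  v^+=2.7058  a^+=-0.8588
step 5: x_pred=4.2477  r=-1.4977  x^+=3.2203  v^+=1.2152  a^+=-1.1486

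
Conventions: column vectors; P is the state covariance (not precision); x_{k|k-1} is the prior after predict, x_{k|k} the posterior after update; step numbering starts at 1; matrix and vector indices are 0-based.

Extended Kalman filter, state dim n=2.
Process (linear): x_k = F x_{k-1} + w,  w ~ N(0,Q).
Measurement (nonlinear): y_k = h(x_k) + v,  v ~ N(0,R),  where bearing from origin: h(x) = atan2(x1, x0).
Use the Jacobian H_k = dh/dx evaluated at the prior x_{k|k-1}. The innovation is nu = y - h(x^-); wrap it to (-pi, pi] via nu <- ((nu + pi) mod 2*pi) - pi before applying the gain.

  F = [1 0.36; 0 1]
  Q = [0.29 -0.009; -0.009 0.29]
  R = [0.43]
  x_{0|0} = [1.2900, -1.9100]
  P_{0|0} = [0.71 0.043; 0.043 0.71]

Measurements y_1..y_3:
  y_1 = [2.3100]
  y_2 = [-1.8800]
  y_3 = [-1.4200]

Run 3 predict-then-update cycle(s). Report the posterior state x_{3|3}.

step 1: x^-=[0.6024, -1.9100]  P^-=[1.1230 0.2896; 0.2896 1.0000]  H_jac=[0.4762 0.1502]  S=[0.7486]  K=[0.7724; 0.3848]  nu=[-2.7079]  x^+=[-1.4892, -2.9521]  P^+=[0.6763 0.0671; 0.0671 0.8891]
step 2: x^-=[-2.5520, -2.9521]  P^-=[1.1299 0.3782; 0.3782 1.1791]  H_jac=[0.1939 -0.1676]  S=[0.4810]  K=[0.3236; -0.2584]  nu=[0.4036]  x^+=[-2.4213, -3.0564]  P^+=[1.0795 0.4184; 0.4184 1.1470]
step 3: x^-=[-3.5216, -3.0564]  P^-=[1.8194 0.8223; 0.8223 1.4370]  H_jac=[0.1406 -0.1620]  S=[0.4662]  K=[0.2629; -0.2513]  nu=[1.0068]  x^+=[-3.2570, -3.3094]  P^+=[1.7872 0.8531; 0.8531 1.4076]

x_post = [-3.2570, -3.3094]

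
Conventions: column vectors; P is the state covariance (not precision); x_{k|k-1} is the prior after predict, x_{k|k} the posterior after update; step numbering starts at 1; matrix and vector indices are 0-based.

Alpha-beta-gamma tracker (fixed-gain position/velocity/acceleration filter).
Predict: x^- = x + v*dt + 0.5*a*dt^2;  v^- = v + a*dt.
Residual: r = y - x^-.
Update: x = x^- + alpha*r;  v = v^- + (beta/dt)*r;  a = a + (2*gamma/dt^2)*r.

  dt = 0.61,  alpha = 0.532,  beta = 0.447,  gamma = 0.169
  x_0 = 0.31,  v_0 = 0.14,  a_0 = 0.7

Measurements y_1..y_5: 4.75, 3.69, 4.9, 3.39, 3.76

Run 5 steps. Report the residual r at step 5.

step 1: x_pred=0.5256  r=4.2244  x^+=2.7730  v^+=3.6626  a^+=4.5372
step 2: x_pred=5.8513  r=-2.1613  x^+=4.7015  v^+=4.8465  a^+=2.5740
step 3: x_pred=8.1367  r=-3.2367  x^+=6.4148  v^+=4.0448  a^+=-0.3661
step 4: x_pred=8.8140  r=-5.4240  x^+=5.9284  v^+=-0.1532  a^+=-5.2931
step 5: x_pred=4.8502  r=-1.0902  x^+=4.2702  v^+=-4.1808  a^+=-6.2834

resid = -1.0902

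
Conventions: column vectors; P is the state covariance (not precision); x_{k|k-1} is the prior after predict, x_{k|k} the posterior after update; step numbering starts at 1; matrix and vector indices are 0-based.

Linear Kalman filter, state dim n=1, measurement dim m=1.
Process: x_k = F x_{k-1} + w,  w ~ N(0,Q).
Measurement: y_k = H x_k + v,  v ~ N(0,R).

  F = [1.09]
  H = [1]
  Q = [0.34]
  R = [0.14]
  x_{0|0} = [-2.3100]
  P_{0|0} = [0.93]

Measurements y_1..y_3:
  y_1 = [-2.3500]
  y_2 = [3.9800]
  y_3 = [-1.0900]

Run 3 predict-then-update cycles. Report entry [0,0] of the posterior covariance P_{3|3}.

P_post[0,0] = 0.1078

step 1: x^-=[-2.5179]  P^-=[1.4449]  S=[1.5849]  K=[0.9117]  nu=[0.1679]  x^+=[-2.3648]  P^+=[0.1276]
step 2: x^-=[-2.5777]  P^-=[0.4916]  S=[0.6316]  K=[0.7784]  nu=[6.5577]  x^+=[2.5265]  P^+=[0.1090]
step 3: x^-=[2.7539]  P^-=[0.4695]  S=[0.6095]  K=[0.7703]  nu=[-3.8439]  x^+=[-0.2070]  P^+=[0.1078]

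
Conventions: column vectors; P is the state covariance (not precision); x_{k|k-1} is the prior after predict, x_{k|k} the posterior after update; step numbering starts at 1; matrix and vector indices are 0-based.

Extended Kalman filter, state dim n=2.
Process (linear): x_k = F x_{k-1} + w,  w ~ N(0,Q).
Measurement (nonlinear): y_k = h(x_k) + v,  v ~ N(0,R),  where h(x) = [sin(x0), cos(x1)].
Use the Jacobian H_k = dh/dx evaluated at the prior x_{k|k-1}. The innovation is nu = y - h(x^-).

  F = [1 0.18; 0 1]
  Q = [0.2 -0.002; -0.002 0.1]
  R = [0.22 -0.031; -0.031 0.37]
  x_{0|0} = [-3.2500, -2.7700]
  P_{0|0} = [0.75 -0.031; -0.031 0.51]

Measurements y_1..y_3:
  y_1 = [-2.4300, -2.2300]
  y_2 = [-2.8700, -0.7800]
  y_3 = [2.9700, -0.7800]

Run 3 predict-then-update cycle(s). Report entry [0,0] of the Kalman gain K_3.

step 1: x^-=[-3.7486, -2.7700]  P^-=[0.9554 0.0588; 0.0588 0.6100]  H_jac=[-0.8214 0.0000; 0.0000 0.3631]  S=[0.8645 -0.0485; -0.0485 0.4504]  K=[-0.9105 -0.0507; -0.0284 0.4887]  nu=[-3.0004, -1.2982]  x^+=[-0.9508, -3.3191]  P^+=[0.2420 0.0261; 0.0261 0.5004]
step 2: x^-=[-1.5483, -3.3191]  P^-=[0.4676 0.1141; 0.1141 0.6004]  H_jac=[0.0225 0.0000; 0.0000 -0.1766]  S=[0.2202 -0.0315; -0.0315 0.3887]  K=[0.0409 -0.0485; -0.0276 -0.2750]  nu=[-1.8703, 0.2043]  x^+=[-1.6346, -3.3237]  P^+=[0.4662 0.1089; 0.1089 0.5713]
step 3: x^-=[-2.2329, -3.3237]  P^-=[0.7239 0.2097; 0.2097 0.6713]  H_jac=[-0.6148 0.0000; 0.0000 -0.1811]  S=[0.4936 -0.0077; -0.0077 0.3920]  K=[-0.9034 -0.1145; -0.2661 -0.3153]  nu=[3.7587, 0.2035]  x^+=[-5.6517, -4.3880]  P^+=[0.3175 0.0793; 0.0793 0.5987]

K[0,0] = -0.9034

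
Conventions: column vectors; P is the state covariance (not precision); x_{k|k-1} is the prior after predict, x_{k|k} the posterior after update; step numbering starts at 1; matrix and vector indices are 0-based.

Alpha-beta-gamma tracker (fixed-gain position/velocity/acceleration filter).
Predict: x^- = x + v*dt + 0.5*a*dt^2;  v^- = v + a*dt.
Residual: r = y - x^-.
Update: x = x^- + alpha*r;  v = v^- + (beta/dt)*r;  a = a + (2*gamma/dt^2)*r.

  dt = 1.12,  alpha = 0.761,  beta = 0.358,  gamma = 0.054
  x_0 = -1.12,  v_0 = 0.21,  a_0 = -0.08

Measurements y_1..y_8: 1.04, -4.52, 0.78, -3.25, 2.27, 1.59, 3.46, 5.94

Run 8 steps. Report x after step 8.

step 1: x_pred=-0.9350  r=1.9750  x^+=0.5680  v^+=0.7517  a^+=0.0900
step 2: x_pred=1.4663  r=-5.9863  x^+=-3.0893  v^+=-1.0610  a^+=-0.4254
step 3: x_pred=-4.5443  r=5.3243  x^+=-0.4925  v^+=0.1645  a^+=0.0330
step 4: x_pred=-0.2875  r=-2.9625  x^+=-2.5420  v^+=-0.7454  a^+=-0.2220
step 5: x_pred=-3.5161  r=5.7861  x^+=0.8871  v^+=0.8554  a^+=0.2761
step 6: x_pred=2.0184  r=-0.4284  x^+=1.6924  v^+=1.0278  a^+=0.2393
step 7: x_pred=2.9935  r=0.4665  x^+=3.3485  v^+=1.4448  a^+=0.2794
step 8: x_pred=5.1420  r=0.7980  x^+=5.7493  v^+=2.0129  a^+=0.3481

x_post = 5.7493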